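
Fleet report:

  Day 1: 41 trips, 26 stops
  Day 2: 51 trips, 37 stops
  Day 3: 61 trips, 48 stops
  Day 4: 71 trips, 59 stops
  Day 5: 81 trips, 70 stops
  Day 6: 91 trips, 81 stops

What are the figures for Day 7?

Trips: 41, 51, 61, 71, 81, 91 → 101 (+10 each step).
Stops — +11 each step: 26, 37, 48, 59, 70, 81 → 92.
So the next record is 101 trips, 92 stops.

101 trips, 92 stops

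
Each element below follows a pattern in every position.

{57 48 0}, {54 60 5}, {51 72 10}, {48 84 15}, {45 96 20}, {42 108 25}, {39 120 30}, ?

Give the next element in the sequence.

For the first value, −3 each step: 57, 54, 51, 48, 45, 42, 39 → 36.
For the second value, +12 each step: 48, 60, 72, 84, 96, 108, 120 → 132.
Third value: +5 each step, so 0, 5, 10, 15, 20, 25, 30 → 35.
Combining the parts gives {36 132 35}.

{36 132 35}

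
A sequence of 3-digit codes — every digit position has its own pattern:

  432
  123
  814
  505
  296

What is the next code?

987

For the first digit, −3 each step, mod 10: 4, 1, 8, 5, 2 → 9.
Second digit goes 3, 2, 1, 0, 9 → 8 (−1 each step, mod 10).
Third digit: +1 each step, mod 10, so 2, 3, 4, 5, 6 → 7.
So the next code is 987.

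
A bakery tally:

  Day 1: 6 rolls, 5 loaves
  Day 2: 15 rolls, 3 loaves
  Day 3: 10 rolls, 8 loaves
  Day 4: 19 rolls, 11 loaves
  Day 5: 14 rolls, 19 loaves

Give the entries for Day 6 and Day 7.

Rolls: alternating steps +9, −5, +9, −5, …, so 6, 15, 10, 19, 14 → 23 → 18.
Loaves — each term is the sum of the two before it: 5, 3, 8, 11, 19 → 30 → 49.
So the next two rows are 23 rolls, 30 loaves and 18 rolls, 49 loaves.

23 rolls, 30 loaves; 18 rolls, 49 loaves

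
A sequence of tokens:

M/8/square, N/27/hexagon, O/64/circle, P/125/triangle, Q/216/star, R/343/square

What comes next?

S/512/hexagon

Letter: M, N, O, P, Q, R → S (letters move forward 1 place in the alphabet).
Second component: perfect cubes: 2³, 3³, 4³, …; 8, 27, 64, 125, 216, 343 → 512.
For the shape, repeats square → hexagon → circle → triangle → star: square, hexagon, circle, triangle, star, square → hexagon.
So the next token is S/512/hexagon.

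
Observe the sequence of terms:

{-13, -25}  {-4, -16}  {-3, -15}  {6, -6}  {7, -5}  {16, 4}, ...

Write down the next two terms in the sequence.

{17, 5}, {26, 14}

First part goes -13, -4, -3, 6, 7, 16 → 17 → 26 (alternating steps +9, +1, +9, +1, …).
Second part — always 12 less than the first part: -25, -16, -15, -6, -5, 4 → 5 → 14.
So the next two terms are {17, 5} and {26, 14}.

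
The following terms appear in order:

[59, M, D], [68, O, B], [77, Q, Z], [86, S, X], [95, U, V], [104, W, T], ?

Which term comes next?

[113, Y, R]

First slot goes 59, 68, 77, 86, 95, 104 → 113 (+9 each step).
First letter: letters move forward 2 places in the alphabet; M, O, Q, S, U, W → Y.
Second letter — letters move back 2 places in the alphabet, wrapping A→Z: D, B, Z, X, V, T → R.
Combining the parts gives [113, Y, R].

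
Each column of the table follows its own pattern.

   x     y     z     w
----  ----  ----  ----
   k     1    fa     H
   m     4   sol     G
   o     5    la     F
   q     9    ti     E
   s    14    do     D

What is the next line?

u  23  re  C

Column x: letters move forward 2 places in the alphabet, so k, m, o, q, s → u.
For the column y, each term is the sum of the two before it: 1, 4, 5, 9, 14 → 23.
Column z goes fa, sol, la, ti, do → re (runs through the solfège scale do→ti).
Column w: letters move back 1 place in the alphabet, so H, G, F, E, D → C.
So the next line is u  23  re  C.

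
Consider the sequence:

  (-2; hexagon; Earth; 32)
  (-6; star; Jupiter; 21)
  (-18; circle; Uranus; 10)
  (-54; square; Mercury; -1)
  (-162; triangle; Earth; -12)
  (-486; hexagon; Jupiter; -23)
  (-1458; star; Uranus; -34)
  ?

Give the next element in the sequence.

(-4374; circle; Mercury; -45)

First entry: ×3 each step; -2, -6, -18, -54, -162, -486, -1458 → -4374.
Shape: repeats hexagon → star → circle → square → triangle; hexagon, star, circle, square, triangle, hexagon, star → circle.
Planet: repeats Earth → Jupiter → Uranus → Mercury; Earth, Jupiter, Uranus, Mercury, Earth, Jupiter, Uranus → Mercury.
Fourth entry goes 32, 21, 10, -1, -12, -23, -34 → -45 (−11 each step).
So the next element is (-4374; circle; Mercury; -45).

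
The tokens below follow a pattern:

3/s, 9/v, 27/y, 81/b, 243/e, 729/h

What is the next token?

First component goes 3, 9, 27, 81, 243, 729 → 2187 (×3 each step).
Letter goes s, v, y, b, e, h → k (letters move forward 3 places in the alphabet, wrapping Z→A).
So the next token is 2187/k.

2187/k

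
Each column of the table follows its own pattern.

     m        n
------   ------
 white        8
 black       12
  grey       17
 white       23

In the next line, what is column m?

black

Column m: repeats white → black → grey; white, black, grey, white → black.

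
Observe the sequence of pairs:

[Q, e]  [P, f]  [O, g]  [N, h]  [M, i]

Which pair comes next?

[L, j]

First letter: Q, P, O, N, M → L (letters move back 1 place in the alphabet).
Second letter: letters move forward 1 place in the alphabet, so e, f, g, h, i → j.
Combining the parts gives [L, j].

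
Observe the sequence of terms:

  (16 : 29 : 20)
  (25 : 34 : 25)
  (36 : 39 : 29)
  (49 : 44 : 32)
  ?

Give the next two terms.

First value: perfect squares: 4², 5², 6², …; 16, 25, 36, 49 → 64 → 81.
Second value: 29, 34, 39, 44 → 49 → 54 (+5 each step).
Third value goes 20, 25, 29, 32 → 34 → 35 (differences are 5, 4, 3, … (decreasing by 1 each time)).
Putting the parts together: (64 : 49 : 34) and then (81 : 54 : 35).

(64 : 49 : 34), (81 : 54 : 35)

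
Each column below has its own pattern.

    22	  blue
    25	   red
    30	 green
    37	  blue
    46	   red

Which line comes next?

57  green

For the first component, differences are 3, 5, 7, … (increasing by 2 each time): 22, 25, 30, 37, 46 → 57.
Colour: repeats blue → red → green, so blue, red, green, blue, red → green.
Putting it together: 57  green.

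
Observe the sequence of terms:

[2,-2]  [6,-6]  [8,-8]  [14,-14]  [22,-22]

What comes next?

[36,-36]

First entry goes 2, 6, 8, 14, 22 → 36 (each term is the sum of the two before it).
Second entry — always the negative of the first entry: -2, -6, -8, -14, -22 → -36.
Combining the parts gives [36,-36].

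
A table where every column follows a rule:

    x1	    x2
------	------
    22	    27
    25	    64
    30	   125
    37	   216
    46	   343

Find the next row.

Column x1 — differences are 3, 5, 7, … (increasing by 2 each time): 22, 25, 30, 37, 46 → 57.
Column x2 — perfect cubes: 3³, 4³, 5³, …: 27, 64, 125, 216, 343 → 512.
So the next row is 57  512.

57  512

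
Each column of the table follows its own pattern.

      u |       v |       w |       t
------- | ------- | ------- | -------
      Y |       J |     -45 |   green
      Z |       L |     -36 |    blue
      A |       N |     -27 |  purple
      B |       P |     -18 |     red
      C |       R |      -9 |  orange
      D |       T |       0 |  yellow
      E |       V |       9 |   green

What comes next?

Column u: letters move forward 1 place in the alphabet, wrapping Z→A, so Y, Z, A, B, C, D, E → F.
Column v: J, L, N, P, R, T, V → X (letters move forward 2 places in the alphabet).
Column w: +9 each step, so -45, -36, -27, -18, -9, 0, 9 → 18.
For the column t, repeats green → blue → purple → red → orange → yellow: green, blue, purple, red, orange, yellow, green → blue.
Combining the parts gives F  X  18  blue.

F  X  18  blue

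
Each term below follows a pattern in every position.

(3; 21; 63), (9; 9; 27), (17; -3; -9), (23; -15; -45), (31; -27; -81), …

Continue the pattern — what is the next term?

First coordinate: 3, 9, 17, 23, 31 → 37 (alternating steps +6, +8, +6, +8, …).
Second coordinate — −12 each step: 21, 9, -3, -15, -27 → -39.
Third coordinate — always 3 × the second coordinate: 63, 27, -9, -45, -81 → -117.
Putting it together: (37; -39; -117).

(37; -39; -117)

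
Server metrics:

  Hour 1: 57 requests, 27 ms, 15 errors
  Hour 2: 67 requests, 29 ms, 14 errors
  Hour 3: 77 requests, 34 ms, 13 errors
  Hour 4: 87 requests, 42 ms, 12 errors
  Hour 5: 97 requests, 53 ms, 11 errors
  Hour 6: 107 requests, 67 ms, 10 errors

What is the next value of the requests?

For the requests, +10 each step: 57, 67, 77, 87, 97, 107 → 117.

117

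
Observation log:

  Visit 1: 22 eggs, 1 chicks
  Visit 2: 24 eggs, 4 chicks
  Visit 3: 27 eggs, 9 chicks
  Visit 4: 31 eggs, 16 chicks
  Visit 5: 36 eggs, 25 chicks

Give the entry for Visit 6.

Eggs: differences are 2, 3, 4, … (increasing by 1 each time); 22, 24, 27, 31, 36 → 42.
For the chicks, perfect squares: 1², 2², 3², …: 1, 4, 9, 16, 25 → 36.
Putting it together: 42 eggs, 36 chicks.

42 eggs, 36 chicks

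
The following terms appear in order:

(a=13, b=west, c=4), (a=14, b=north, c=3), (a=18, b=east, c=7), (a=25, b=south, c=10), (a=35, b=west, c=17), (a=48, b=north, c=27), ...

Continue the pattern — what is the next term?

(a=64, b=east, c=44)

A: 13, 14, 18, 25, 35, 48 → 64 (differences are 1, 4, 7, … (increasing by 3 each time)).
B: west, north, east, south, west, north → east (repeats west → north → east → south).
C: each term is the sum of the two before it; 4, 3, 7, 10, 17, 27 → 44.
Putting it together: (a=64, b=east, c=44).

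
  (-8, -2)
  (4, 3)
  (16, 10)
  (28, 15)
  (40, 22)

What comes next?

(52, 27)

First component: +12 each step; -8, 4, 16, 28, 40 → 52.
For the second component, alternating steps +5, +7, +5, +7, …: -2, 3, 10, 15, 22 → 27.
So the next element is (52, 27).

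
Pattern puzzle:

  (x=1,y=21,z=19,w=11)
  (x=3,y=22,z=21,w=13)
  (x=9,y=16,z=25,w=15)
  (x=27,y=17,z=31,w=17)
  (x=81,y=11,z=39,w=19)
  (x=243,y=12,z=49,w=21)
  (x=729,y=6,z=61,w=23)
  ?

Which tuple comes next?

X: ×3 each step; 1, 3, 9, 27, 81, 243, 729 → 2187.
Y goes 21, 22, 16, 17, 11, 12, 6 → 7 (alternating steps +1, −6, +1, −6, …).
Z goes 19, 21, 25, 31, 39, 49, 61 → 75 (differences are 2, 4, 6, … (increasing by 2 each time)).
W goes 11, 13, 15, 17, 19, 21, 23 → 25 (+2 each step).
So the next tuple is (x=2187,y=7,z=75,w=25).

(x=2187,y=7,z=75,w=25)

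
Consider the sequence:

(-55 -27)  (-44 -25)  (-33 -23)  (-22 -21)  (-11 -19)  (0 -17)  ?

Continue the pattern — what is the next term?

First coordinate: +11 each step, so -55, -44, -33, -22, -11, 0 → 11.
Second coordinate — +2 each step: -27, -25, -23, -21, -19, -17 → -15.
Putting it together: (11 -15).

(11 -15)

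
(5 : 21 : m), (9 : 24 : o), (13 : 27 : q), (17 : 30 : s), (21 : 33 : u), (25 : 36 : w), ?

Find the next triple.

For the first value, +4 each step: 5, 9, 13, 17, 21, 25 → 29.
Second value: +3 each step, so 21, 24, 27, 30, 33, 36 → 39.
Letter: m, o, q, s, u, w → y (letters move forward 2 places in the alphabet).
So the next triple is (29 : 39 : y).

(29 : 39 : y)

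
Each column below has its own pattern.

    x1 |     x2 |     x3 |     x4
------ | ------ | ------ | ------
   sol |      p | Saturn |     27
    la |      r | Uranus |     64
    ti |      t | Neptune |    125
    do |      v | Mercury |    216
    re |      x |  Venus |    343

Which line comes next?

Column x1 goes sol, la, ti, do, re → mi (runs through the solfège scale do→ti).
Column x2 goes p, r, t, v, x → z (letters move forward 2 places in the alphabet).
Column x3 — runs through the planets Mercury→Neptune: Saturn, Uranus, Neptune, Mercury, Venus → Earth.
Column x4: 27, 64, 125, 216, 343 → 512 (perfect cubes: 3³, 4³, 5³, …).
So the next line is mi  z  Earth  512.

mi  z  Earth  512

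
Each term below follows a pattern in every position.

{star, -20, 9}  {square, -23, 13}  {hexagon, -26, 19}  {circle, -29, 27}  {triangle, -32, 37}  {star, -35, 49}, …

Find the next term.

{square, -38, 63}

Shape: repeats star → square → hexagon → circle → triangle; star, square, hexagon, circle, triangle, star → square.
Second coordinate goes -20, -23, -26, -29, -32, -35 → -38 (−3 each step).
For the third coordinate, differences are 4, 6, 8, … (increasing by 2 each time): 9, 13, 19, 27, 37, 49 → 63.
So the next term is {square, -38, 63}.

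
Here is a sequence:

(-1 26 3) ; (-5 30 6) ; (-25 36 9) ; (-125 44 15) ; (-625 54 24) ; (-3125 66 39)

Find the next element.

First part: ×5 each step; -1, -5, -25, -125, -625, -3125 → -15625.
Second part: differences are 4, 6, 8, … (increasing by 2 each time); 26, 30, 36, 44, 54, 66 → 80.
Third part: 3, 6, 9, 15, 24, 39 → 63 (each term is the sum of the two before it).
So the next element is (-15625 80 63).

(-15625 80 63)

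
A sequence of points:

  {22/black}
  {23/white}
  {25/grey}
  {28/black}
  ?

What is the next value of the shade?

Shade — repeats black → white → grey: black, white, grey, black → white.

white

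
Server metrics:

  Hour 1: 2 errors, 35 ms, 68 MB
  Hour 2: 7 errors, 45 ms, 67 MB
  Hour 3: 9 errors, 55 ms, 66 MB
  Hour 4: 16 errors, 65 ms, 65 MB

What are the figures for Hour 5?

For the errors, each term is the sum of the two before it: 2, 7, 9, 16 → 25.
Ms: +10 each step; 35, 45, 55, 65 → 75.
MB goes 68, 67, 66, 65 → 64 (−1 each step).
So the next line is 25 errors, 75 ms, 64 MB.

25 errors, 75 ms, 64 MB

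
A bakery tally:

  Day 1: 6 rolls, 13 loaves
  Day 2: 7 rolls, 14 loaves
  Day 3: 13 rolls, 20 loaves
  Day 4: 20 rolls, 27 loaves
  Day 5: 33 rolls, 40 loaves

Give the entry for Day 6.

Rolls: each term is the sum of the two before it, so 6, 7, 13, 20, 33 → 53.
Loaves: always 7 more than the rolls; 13, 14, 20, 27, 40 → 60.
Putting it together: 53 rolls, 60 loaves.

53 rolls, 60 loaves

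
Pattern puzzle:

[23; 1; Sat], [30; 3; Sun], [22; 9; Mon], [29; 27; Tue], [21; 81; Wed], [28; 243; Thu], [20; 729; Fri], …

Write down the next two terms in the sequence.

First component: 23, 30, 22, 29, 21, 28, 20 → 27 → 19 (alternating steps +7, −8, +7, −8, …).
Second component — ×3 each step: 1, 3, 9, 27, 81, 243, 729 → 2187 → 6561.
For the day, runs through the weekdays Mon→Sun: Sat, Sun, Mon, Tue, Wed, Thu, Fri → Sat → Sun.
So the next two terms are [27; 2187; Sat] and [19; 6561; Sun].

[27; 2187; Sat], [19; 6561; Sun]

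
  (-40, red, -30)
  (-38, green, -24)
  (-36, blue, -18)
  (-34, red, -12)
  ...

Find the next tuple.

(-32, green, -6)

First entry: +2 each step; -40, -38, -36, -34 → -32.
Colour: repeats red → green → blue, so red, green, blue, red → green.
Third entry goes -30, -24, -18, -12 → -6 (+6 each step).
Combining the parts gives (-32, green, -6).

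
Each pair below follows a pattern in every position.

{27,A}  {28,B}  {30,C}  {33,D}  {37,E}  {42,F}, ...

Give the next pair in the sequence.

First slot — differences are 1, 2, 3, … (increasing by 1 each time): 27, 28, 30, 33, 37, 42 → 48.
Letter: A, B, C, D, E, F → G (letters move forward 1 place in the alphabet).
Putting it together: {48,G}.

{48,G}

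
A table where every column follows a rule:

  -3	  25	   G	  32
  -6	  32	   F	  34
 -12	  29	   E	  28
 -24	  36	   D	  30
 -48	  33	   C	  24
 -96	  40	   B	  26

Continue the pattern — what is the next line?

First component — ×2 each step: -3, -6, -12, -24, -48, -96 → -192.
For the second component, alternating steps +7, −3, +7, −3, …: 25, 32, 29, 36, 33, 40 → 37.
Letter: letters move back 1 place in the alphabet; G, F, E, D, C, B → A.
For the fourth component, alternating steps +2, −6, +2, −6, …: 32, 34, 28, 30, 24, 26 → 20.
Putting it together: -192  37  A  20.

-192  37  A  20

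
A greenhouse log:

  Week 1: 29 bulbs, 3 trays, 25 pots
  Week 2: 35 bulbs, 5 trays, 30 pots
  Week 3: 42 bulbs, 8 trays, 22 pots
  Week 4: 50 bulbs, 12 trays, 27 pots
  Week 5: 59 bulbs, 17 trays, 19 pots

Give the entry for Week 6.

Bulbs: differences are 6, 7, 8, … (increasing by 1 each time); 29, 35, 42, 50, 59 → 69.
Trays: differences are 2, 3, 4, … (increasing by 1 each time), so 3, 5, 8, 12, 17 → 23.
Pots goes 25, 30, 22, 27, 19 → 24 (alternating steps +5, −8, +5, −8, …).
So the next record is 69 bulbs, 23 trays, 24 pots.

69 bulbs, 23 trays, 24 pots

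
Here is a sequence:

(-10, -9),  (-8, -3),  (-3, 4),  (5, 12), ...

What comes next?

(16, 21)

First part: -10, -8, -3, 5 → 16 (differences are 2, 5, 8, … (increasing by 3 each time)).
Second part — differences are 6, 7, 8, … (increasing by 1 each time): -9, -3, 4, 12 → 21.
So the next pair is (16, 21).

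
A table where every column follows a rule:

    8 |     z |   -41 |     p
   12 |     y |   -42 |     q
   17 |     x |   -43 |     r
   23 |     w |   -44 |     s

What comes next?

First component: differences are 4, 5, 6, … (increasing by 1 each time); 8, 12, 17, 23 → 30.
First letter: letters move back 1 place in the alphabet; z, y, x, w → v.
For the third component, −1 each step: -41, -42, -43, -44 → -45.
Second letter: letters move forward 1 place in the alphabet; p, q, r, s → t.
Combining the parts gives 30  v  -45  t.

30  v  -45  t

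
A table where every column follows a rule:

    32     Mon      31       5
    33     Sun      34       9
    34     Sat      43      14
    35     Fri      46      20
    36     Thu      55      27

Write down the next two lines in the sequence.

First component — +1 each step: 32, 33, 34, 35, 36 → 37 → 38.
For the day, runs backward through the weekdays Mon→Sun: Mon, Sun, Sat, Fri, Thu → Wed → Tue.
Third component — alternating steps +3, +9, +3, +9, …: 31, 34, 43, 46, 55 → 58 → 67.
Fourth component: differences are 4, 5, 6, … (increasing by 1 each time), so 5, 9, 14, 20, 27 → 35 → 44.
Putting the parts together: 37  Wed  58  35 and then 38  Tue  67  44.

37  Wed  58  35; 38  Tue  67  44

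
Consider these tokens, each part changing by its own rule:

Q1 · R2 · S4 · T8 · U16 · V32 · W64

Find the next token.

Letter: letters move forward 1 place in the alphabet, so Q, R, S, T, U, V, W → X.
Second component: ×2 each step; 1, 2, 4, 8, 16, 32, 64 → 128.
Putting it together: X128.

X128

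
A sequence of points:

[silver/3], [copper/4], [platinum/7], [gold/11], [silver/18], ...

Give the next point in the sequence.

[copper/29]

For the metal, repeats silver → copper → platinum → gold: silver, copper, platinum, gold, silver → copper.
Second part goes 3, 4, 7, 11, 18 → 29 (each term is the sum of the two before it).
Putting it together: [copper/29].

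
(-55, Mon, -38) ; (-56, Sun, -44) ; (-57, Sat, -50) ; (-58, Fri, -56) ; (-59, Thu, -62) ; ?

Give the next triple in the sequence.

(-60, Wed, -68)

First coordinate: −1 each step, so -55, -56, -57, -58, -59 → -60.
For the day, runs backward through the weekdays Mon→Sun: Mon, Sun, Sat, Fri, Thu → Wed.
Third coordinate: -38, -44, -50, -56, -62 → -68 (−6 each step).
So the next triple is (-60, Wed, -68).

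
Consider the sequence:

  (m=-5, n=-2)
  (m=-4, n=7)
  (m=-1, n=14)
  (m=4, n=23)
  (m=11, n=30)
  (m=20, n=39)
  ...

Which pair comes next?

For the m, differences are 1, 3, 5, … (increasing by 2 each time): -5, -4, -1, 4, 11, 20 → 31.
For the n, alternating steps +9, +7, +9, +7, …: -2, 7, 14, 23, 30, 39 → 46.
Combining the parts gives (m=31, n=46).

(m=31, n=46)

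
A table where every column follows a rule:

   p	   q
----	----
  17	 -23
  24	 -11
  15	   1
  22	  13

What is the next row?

13  25

For the column p, alternating steps +7, −9, +7, −9, …: 17, 24, 15, 22 → 13.
Column q goes -23, -11, 1, 13 → 25 (+12 each step).
Putting it together: 13  25.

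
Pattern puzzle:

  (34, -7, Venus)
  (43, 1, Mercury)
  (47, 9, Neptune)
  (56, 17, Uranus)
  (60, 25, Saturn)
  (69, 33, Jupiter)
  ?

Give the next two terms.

For the first slot, alternating steps +9, +4, +9, +4, …: 34, 43, 47, 56, 60, 69 → 73 → 82.
For the second slot, +8 each step: -7, 1, 9, 17, 25, 33 → 41 → 49.
Planet — runs backward through the planets Mercury→Neptune: Venus, Mercury, Neptune, Uranus, Saturn, Jupiter → Mars → Earth.
So the next two terms are (73, 41, Mars) and (82, 49, Earth).

(73, 41, Mars), (82, 49, Earth)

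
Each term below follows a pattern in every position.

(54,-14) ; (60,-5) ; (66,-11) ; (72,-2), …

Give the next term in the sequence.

First part — +6 each step: 54, 60, 66, 72 → 78.
For the second part, alternating steps +9, −6, +9, −6, …: -14, -5, -11, -2 → -8.
Putting it together: (78,-8).

(78,-8)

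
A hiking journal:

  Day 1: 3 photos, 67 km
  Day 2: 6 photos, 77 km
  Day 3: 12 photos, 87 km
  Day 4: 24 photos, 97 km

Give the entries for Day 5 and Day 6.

48 photos, 107 km; 96 photos, 117 km

Photos — ×2 each step: 3, 6, 12, 24 → 48 → 96.
Km goes 67, 77, 87, 97 → 107 → 117 (+10 each step).
Putting the parts together: 48 photos, 107 km and then 96 photos, 117 km.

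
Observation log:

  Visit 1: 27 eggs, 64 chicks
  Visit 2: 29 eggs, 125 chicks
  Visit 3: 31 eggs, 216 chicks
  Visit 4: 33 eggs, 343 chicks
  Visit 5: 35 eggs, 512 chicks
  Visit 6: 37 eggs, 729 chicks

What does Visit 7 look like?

Eggs: +2 each step, so 27, 29, 31, 33, 35, 37 → 39.
Chicks: perfect cubes: 4³, 5³, 6³, …, so 64, 125, 216, 343, 512, 729 → 1000.
So the next record is 39 eggs, 1000 chicks.

39 eggs, 1000 chicks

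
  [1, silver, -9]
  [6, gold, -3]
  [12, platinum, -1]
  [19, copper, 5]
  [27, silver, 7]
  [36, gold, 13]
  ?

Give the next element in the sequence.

[46, platinum, 15]

First part: differences are 5, 6, 7, … (increasing by 1 each time), so 1, 6, 12, 19, 27, 36 → 46.
Metal: silver, gold, platinum, copper, silver, gold → platinum (repeats silver → gold → platinum → copper).
Third part goes -9, -3, -1, 5, 7, 13 → 15 (alternating steps +6, +2, +6, +2, …).
Putting it together: [46, platinum, 15].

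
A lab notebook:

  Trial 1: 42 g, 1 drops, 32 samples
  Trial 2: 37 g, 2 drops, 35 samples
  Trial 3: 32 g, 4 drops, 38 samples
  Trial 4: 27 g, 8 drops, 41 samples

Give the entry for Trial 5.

22 g, 16 drops, 44 samples

G: −5 each step; 42, 37, 32, 27 → 22.
For the drops, ×2 each step: 1, 2, 4, 8 → 16.
Samples: +3 each step; 32, 35, 38, 41 → 44.
Combining the parts gives 22 g, 16 drops, 44 samples.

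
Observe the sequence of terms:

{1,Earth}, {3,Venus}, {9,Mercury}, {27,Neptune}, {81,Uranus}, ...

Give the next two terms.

First component — ×3 each step: 1, 3, 9, 27, 81 → 243 → 729.
Planet — runs backward through the planets Mercury→Neptune: Earth, Venus, Mercury, Neptune, Uranus → Saturn → Jupiter.
Putting the parts together: {243,Saturn} and then {729,Jupiter}.

{243,Saturn}, {729,Jupiter}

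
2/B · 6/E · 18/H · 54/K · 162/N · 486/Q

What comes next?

First component — ×3 each step: 2, 6, 18, 54, 162, 486 → 1458.
Letter — letters move forward 3 places in the alphabet: B, E, H, K, N, Q → T.
Combining the parts gives 1458/T.

1458/T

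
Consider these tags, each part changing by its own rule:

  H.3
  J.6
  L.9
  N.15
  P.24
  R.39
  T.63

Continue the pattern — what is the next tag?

V.102

For the letter, letters move forward 2 places in the alphabet: H, J, L, N, P, R, T → V.
Second component: each term is the sum of the two before it, so 3, 6, 9, 15, 24, 39, 63 → 102.
Putting it together: V.102.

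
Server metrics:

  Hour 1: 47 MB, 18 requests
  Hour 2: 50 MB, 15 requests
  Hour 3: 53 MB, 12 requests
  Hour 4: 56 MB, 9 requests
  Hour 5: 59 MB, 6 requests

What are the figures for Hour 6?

62 MB, 3 requests

For the MB, +3 each step: 47, 50, 53, 56, 59 → 62.
Requests — together with the MB always sums to 65: 18, 15, 12, 9, 6 → 3.
Putting it together: 62 MB, 3 requests.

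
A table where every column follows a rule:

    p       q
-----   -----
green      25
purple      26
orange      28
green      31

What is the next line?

Column p: repeats green → purple → orange, so green, purple, orange, green → purple.
Column q: differences are 1, 2, 3, … (increasing by 1 each time); 25, 26, 28, 31 → 35.
Putting it together: purple  35.

purple  35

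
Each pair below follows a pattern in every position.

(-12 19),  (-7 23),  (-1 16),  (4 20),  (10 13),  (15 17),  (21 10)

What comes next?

(26 14)

First slot: alternating steps +5, +6, +5, +6, …, so -12, -7, -1, 4, 10, 15, 21 → 26.
Second slot: 19, 23, 16, 20, 13, 17, 10 → 14 (alternating steps +4, −7, +4, −7, …).
Putting it together: (26 14).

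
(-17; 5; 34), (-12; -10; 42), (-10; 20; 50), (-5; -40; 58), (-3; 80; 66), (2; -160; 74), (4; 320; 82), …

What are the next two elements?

(9; -640; 90), (11; 1280; 98)

For the first part, alternating steps +5, +2, +5, +2, …: -17, -12, -10, -5, -3, 2, 4 → 9 → 11.
Second part goes 5, -10, 20, -40, 80, -160, 320 → -640 → 1280 (×(-2) each step).
Third part goes 34, 42, 50, 58, 66, 74, 82 → 90 → 98 (+8 each step).
So the next two elements are (9; -640; 90) and (11; 1280; 98).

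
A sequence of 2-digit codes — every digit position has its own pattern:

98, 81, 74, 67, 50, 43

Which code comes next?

36

First digit: −1 each step, mod 10, so 9, 8, 7, 6, 5, 4 → 3.
Second digit: +3 each step, mod 10; 8, 1, 4, 7, 0, 3 → 6.
Combining the parts gives 36.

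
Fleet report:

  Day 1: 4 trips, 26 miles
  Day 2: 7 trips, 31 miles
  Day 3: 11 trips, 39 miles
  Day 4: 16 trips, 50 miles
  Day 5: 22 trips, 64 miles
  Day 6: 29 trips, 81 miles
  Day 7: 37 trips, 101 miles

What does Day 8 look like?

Trips: differences are 3, 4, 5, … (increasing by 1 each time), so 4, 7, 11, 16, 22, 29, 37 → 46.
Miles: differences are 5, 8, 11, … (increasing by 3 each time), so 26, 31, 39, 50, 64, 81, 101 → 124.
Putting it together: 46 trips, 124 miles.

46 trips, 124 miles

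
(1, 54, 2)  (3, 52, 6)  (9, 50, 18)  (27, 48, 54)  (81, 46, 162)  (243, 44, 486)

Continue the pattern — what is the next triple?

(729, 42, 1458)

First part: ×3 each step, so 1, 3, 9, 27, 81, 243 → 729.
Second part: −2 each step, so 54, 52, 50, 48, 46, 44 → 42.
Third part goes 2, 6, 18, 54, 162, 486 → 1458 (×3 each step).
Combining the parts gives (729, 42, 1458).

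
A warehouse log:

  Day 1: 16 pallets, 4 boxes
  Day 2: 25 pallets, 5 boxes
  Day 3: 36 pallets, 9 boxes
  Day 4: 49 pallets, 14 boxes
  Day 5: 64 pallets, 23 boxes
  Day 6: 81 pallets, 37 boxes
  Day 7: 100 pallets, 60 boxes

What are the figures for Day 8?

Pallets goes 16, 25, 36, 49, 64, 81, 100 → 121 (perfect squares: 4², 5², 6², …).
Boxes: each term is the sum of the two before it; 4, 5, 9, 14, 23, 37, 60 → 97.
Putting it together: 121 pallets, 97 boxes.

121 pallets, 97 boxes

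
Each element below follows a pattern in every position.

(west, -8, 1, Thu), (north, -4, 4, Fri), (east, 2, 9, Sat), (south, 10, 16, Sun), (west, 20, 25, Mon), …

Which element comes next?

Direction — repeats west → north → east → south: west, north, east, south, west → north.
Second part: -8, -4, 2, 10, 20 → 32 (differences are 4, 6, 8, … (increasing by 2 each time)).
For the third part, perfect squares: 1², 2², 3², …: 1, 4, 9, 16, 25 → 36.
Day — runs through the weekdays Mon→Sun: Thu, Fri, Sat, Sun, Mon → Tue.
Combining the parts gives (north, 32, 36, Tue).

(north, 32, 36, Tue)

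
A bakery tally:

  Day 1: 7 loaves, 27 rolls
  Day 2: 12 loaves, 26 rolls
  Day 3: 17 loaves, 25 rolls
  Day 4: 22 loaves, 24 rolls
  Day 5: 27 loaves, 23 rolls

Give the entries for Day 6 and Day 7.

32 loaves, 22 rolls; 37 loaves, 21 rolls

Loaves: +5 each step, so 7, 12, 17, 22, 27 → 32 → 37.
Rolls: 27, 26, 25, 24, 23 → 22 → 21 (−1 each step).
So the next two records are 32 loaves, 22 rolls and 37 loaves, 21 rolls.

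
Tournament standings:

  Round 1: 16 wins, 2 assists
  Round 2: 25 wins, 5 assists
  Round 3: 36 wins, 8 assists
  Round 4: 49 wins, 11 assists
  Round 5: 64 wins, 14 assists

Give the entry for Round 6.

Wins goes 16, 25, 36, 49, 64 → 81 (perfect squares: 4², 5², 6², …).
Assists: +3 each step; 2, 5, 8, 11, 14 → 17.
So the next row is 81 wins, 17 assists.

81 wins, 17 assists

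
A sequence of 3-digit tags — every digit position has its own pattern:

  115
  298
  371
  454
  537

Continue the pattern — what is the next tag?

610

First digit goes 1, 2, 3, 4, 5 → 6 (+1 each step, mod 10).
For the second digit, −2 each step, mod 10: 1, 9, 7, 5, 3 → 1.
Third digit — +3 each step, mod 10: 5, 8, 1, 4, 7 → 0.
Putting it together: 610.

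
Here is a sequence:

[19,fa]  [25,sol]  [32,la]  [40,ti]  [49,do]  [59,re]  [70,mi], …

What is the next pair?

[82,fa]

First value: differences are 6, 7, 8, … (increasing by 1 each time); 19, 25, 32, 40, 49, 59, 70 → 82.
Note: runs through the solfège scale do→ti; fa, sol, la, ti, do, re, mi → fa.
So the next pair is [82,fa].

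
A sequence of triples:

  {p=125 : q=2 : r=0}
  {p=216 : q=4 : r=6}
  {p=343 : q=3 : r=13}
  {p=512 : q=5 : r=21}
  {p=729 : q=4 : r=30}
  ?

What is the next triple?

{p=1000 : q=6 : r=40}

P: perfect cubes: 5³, 6³, 7³, …, so 125, 216, 343, 512, 729 → 1000.
For the q, alternating steps +2, −1, +2, −1, …: 2, 4, 3, 5, 4 → 6.
R: differences are 6, 7, 8, … (increasing by 1 each time); 0, 6, 13, 21, 30 → 40.
Combining the parts gives {p=1000 : q=6 : r=40}.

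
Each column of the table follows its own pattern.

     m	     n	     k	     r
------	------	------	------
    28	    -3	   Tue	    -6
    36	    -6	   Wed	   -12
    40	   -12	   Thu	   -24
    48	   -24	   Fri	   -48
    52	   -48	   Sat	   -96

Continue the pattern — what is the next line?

60  -96  Sun  -192

Column m: 28, 36, 40, 48, 52 → 60 (alternating steps +8, +4, +8, +4, …).
Column n — ×2 each step: -3, -6, -12, -24, -48 → -96.
For the column k, runs through the weekdays Mon→Sun: Tue, Wed, Thu, Fri, Sat → Sun.
For the column r, always 2 × the column n: -6, -12, -24, -48, -96 → -192.
Putting it together: 60  -96  Sun  -192.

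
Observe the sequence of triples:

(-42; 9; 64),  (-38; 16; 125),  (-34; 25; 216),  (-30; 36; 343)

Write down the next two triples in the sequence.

(-26; 49; 512), (-22; 64; 729)

First coordinate: +4 each step, so -42, -38, -34, -30 → -26 → -22.
For the second coordinate, perfect squares: 3², 4², 5², …: 9, 16, 25, 36 → 49 → 64.
Third coordinate goes 64, 125, 216, 343 → 512 → 729 (perfect cubes: 4³, 5³, 6³, …).
So the next two triples are (-26; 49; 512) and (-22; 64; 729).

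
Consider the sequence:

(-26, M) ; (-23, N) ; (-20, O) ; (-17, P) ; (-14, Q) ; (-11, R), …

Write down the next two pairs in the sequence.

First component — +3 each step: -26, -23, -20, -17, -14, -11 → -8 → -5.
For the letter, letters move forward 1 place in the alphabet: M, N, O, P, Q, R → S → T.
Putting the parts together: (-8, S) and then (-5, T).

(-8, S), (-5, T)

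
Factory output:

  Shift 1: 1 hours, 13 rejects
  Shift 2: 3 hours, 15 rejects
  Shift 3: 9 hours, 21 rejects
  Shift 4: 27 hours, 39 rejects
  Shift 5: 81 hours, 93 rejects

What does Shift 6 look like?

Hours goes 1, 3, 9, 27, 81 → 243 (×3 each step).
Rejects goes 13, 15, 21, 39, 93 → 255 (always 12 more than the hours).
Putting it together: 243 hours, 255 rejects.

243 hours, 255 rejects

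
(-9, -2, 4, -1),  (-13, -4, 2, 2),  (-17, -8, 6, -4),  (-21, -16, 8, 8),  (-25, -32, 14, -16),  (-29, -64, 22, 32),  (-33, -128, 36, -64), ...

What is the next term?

(-37, -256, 58, 128)

First slot: −4 each step, so -9, -13, -17, -21, -25, -29, -33 → -37.
For the second slot, ×2 each step: -2, -4, -8, -16, -32, -64, -128 → -256.
Third slot: each term is the sum of the two before it; 4, 2, 6, 8, 14, 22, 36 → 58.
Fourth slot goes -1, 2, -4, 8, -16, 32, -64 → 128 (×(-2) each step).
Combining the parts gives (-37, -256, 58, 128).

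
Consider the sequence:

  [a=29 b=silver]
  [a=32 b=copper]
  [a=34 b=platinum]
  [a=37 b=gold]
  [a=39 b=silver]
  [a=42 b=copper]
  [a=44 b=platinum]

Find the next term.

For the a, alternating steps +3, +2, +3, +2, …: 29, 32, 34, 37, 39, 42, 44 → 47.
For the b, repeats silver → copper → platinum → gold: silver, copper, platinum, gold, silver, copper, platinum → gold.
Putting it together: [a=47 b=gold].

[a=47 b=gold]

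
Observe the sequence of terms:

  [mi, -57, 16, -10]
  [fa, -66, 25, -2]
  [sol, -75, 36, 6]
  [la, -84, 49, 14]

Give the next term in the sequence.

[ti, -93, 64, 22]

For the note, runs through the solfège scale do→ti: mi, fa, sol, la → ti.
Second part goes -57, -66, -75, -84 → -93 (−9 each step).
Third part: perfect squares: 4², 5², 6², …, so 16, 25, 36, 49 → 64.
Fourth part: +8 each step; -10, -2, 6, 14 → 22.
Putting it together: [ti, -93, 64, 22].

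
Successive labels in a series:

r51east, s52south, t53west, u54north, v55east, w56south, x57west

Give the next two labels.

y58north, z59east

Letter: letters move forward 1 place in the alphabet; r, s, t, u, v, w, x → y → z.
Second component: 51, 52, 53, 54, 55, 56, 57 → 58 → 59 (+1 each step).
Direction goes east, south, west, north, east, south, west → north → east (repeats east → south → west → north).
So the next two labels are y58north and z59east.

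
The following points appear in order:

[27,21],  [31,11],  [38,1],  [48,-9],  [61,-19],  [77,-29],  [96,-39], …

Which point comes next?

First slot — differences are 4, 7, 10, … (increasing by 3 each time): 27, 31, 38, 48, 61, 77, 96 → 118.
Second slot — −10 each step: 21, 11, 1, -9, -19, -29, -39 → -49.
Putting it together: [118,-49].

[118,-49]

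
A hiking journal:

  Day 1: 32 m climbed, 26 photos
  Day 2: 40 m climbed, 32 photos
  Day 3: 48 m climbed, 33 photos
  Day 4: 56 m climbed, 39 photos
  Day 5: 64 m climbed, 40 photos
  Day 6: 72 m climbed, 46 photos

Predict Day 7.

For the m climbed, +8 each step: 32, 40, 48, 56, 64, 72 → 80.
Photos: alternating steps +6, +1, +6, +1, …, so 26, 32, 33, 39, 40, 46 → 47.
Putting it together: 80 m climbed, 47 photos.

80 m climbed, 47 photos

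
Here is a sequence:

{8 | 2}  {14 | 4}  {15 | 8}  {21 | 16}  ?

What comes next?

{22 | 32}

First coordinate — alternating steps +6, +1, +6, +1, …: 8, 14, 15, 21 → 22.
For the second coordinate, ×2 each step: 2, 4, 8, 16 → 32.
Putting it together: {22 | 32}.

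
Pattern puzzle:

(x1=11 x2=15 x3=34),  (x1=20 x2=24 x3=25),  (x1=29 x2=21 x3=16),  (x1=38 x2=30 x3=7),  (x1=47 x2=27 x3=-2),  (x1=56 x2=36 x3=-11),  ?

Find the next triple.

(x1=65 x2=33 x3=-20)

X1: 11, 20, 29, 38, 47, 56 → 65 (+9 each step).
X2: alternating steps +9, −3, +9, −3, …, so 15, 24, 21, 30, 27, 36 → 33.
X3 — together with the x1 always sums to 45: 34, 25, 16, 7, -2, -11 → -20.
So the next triple is (x1=65 x2=33 x3=-20).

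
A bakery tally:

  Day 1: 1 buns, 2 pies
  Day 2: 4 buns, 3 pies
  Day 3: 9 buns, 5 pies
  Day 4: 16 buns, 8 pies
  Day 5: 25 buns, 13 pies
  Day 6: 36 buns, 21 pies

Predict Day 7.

Buns goes 1, 4, 9, 16, 25, 36 → 49 (perfect squares: 1², 2², 3², …).
Pies: 2, 3, 5, 8, 13, 21 → 34 (each term is the sum of the two before it).
Combining the parts gives 49 buns, 34 pies.

49 buns, 34 pies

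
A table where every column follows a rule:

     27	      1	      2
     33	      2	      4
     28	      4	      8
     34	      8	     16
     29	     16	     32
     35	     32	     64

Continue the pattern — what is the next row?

30  64  128

First component goes 27, 33, 28, 34, 29, 35 → 30 (alternating steps +6, −5, +6, −5, …).
Second component — ×2 each step: 1, 2, 4, 8, 16, 32 → 64.
Third component — always 2 × the second component: 2, 4, 8, 16, 32, 64 → 128.
Putting it together: 30  64  128.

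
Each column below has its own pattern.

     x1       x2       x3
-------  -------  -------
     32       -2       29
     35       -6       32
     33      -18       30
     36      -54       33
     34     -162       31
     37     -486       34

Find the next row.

35  -1458  32

Column x1: 32, 35, 33, 36, 34, 37 → 35 (alternating steps +3, −2, +3, −2, …).
Column x2 — ×3 each step: -2, -6, -18, -54, -162, -486 → -1458.
Column x3: always 3 less than the column x1, so 29, 32, 30, 33, 31, 34 → 32.
Combining the parts gives 35  -1458  32.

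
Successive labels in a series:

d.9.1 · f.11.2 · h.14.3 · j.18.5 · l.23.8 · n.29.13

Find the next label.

For the letter, letters move forward 2 places in the alphabet: d, f, h, j, l, n → p.
Second component: differences are 2, 3, 4, … (increasing by 1 each time), so 9, 11, 14, 18, 23, 29 → 36.
Third component: each term is the sum of the two before it; 1, 2, 3, 5, 8, 13 → 21.
So the next label is p.36.21.

p.36.21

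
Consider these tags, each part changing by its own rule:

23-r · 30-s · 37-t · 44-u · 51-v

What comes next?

58-w

First component: +7 each step; 23, 30, 37, 44, 51 → 58.
Letter: letters move forward 1 place in the alphabet; r, s, t, u, v → w.
Combining the parts gives 58-w.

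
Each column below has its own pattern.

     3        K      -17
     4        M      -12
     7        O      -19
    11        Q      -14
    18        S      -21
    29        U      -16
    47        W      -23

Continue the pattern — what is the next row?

First component — each term is the sum of the two before it: 3, 4, 7, 11, 18, 29, 47 → 76.
Letter — letters move forward 2 places in the alphabet: K, M, O, Q, S, U, W → Y.
Third component: -17, -12, -19, -14, -21, -16, -23 → -18 (alternating steps +5, −7, +5, −7, …).
So the next row is 76  Y  -18.

76  Y  -18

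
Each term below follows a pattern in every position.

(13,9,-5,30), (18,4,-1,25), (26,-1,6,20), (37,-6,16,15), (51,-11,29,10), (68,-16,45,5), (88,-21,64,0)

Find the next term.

(111,-26,86,-5)

First part: 13, 18, 26, 37, 51, 68, 88 → 111 (differences are 5, 8, 11, … (increasing by 3 each time)).
For the second part, −5 each step: 9, 4, -1, -6, -11, -16, -21 → -26.
Third part: -5, -1, 6, 16, 29, 45, 64 → 86 (differences are 4, 7, 10, … (increasing by 3 each time)).
Fourth part — −5 each step: 30, 25, 20, 15, 10, 5, 0 → -5.
Combining the parts gives (111,-26,86,-5).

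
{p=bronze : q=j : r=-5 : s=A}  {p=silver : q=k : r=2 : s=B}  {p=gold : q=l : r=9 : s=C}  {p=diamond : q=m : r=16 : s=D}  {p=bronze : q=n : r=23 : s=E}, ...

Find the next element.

P — repeats bronze → silver → gold → diamond: bronze, silver, gold, diamond, bronze → silver.
Q — letters move forward 1 place in the alphabet: j, k, l, m, n → o.
R: -5, 2, 9, 16, 23 → 30 (+7 each step).
S goes A, B, C, D, E → F (letters move forward 1 place in the alphabet).
Putting it together: {p=silver : q=o : r=30 : s=F}.

{p=silver : q=o : r=30 : s=F}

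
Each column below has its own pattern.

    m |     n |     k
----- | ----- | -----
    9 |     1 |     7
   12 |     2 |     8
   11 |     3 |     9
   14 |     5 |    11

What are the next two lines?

Column m goes 9, 12, 11, 14 → 13 → 16 (alternating steps +3, −1, +3, −1, …).
Column n: each term is the sum of the two before it, so 1, 2, 3, 5 → 8 → 13.
Column k — always 6 more than the column n: 7, 8, 9, 11 → 14 → 19.
So the next two lines are 13  8  14 and 16  13  19.

13  8  14; 16  13  19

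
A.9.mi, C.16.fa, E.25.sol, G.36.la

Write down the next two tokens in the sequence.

Letter: letters move forward 2 places in the alphabet, so A, C, E, G → I → K.
Second component: perfect squares: 3², 4², 5², …; 9, 16, 25, 36 → 49 → 64.
Note — runs through the solfège scale do→ti: mi, fa, sol, la → ti → do.
So the next two tokens are I.49.ti and K.64.do.

I.49.ti then K.64.do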